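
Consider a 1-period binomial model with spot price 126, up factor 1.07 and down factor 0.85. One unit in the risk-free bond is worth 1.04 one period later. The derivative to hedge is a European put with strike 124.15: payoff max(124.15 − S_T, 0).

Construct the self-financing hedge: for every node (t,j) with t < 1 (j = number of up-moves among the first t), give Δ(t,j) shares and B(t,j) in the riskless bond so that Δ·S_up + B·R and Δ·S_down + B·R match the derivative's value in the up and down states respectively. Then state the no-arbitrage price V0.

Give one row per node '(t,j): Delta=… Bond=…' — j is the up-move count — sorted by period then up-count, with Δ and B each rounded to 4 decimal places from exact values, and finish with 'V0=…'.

(0,0): Delta=-0.6151 Bond=79.7356
V0=2.2356

Since d<R<u, set p* = (R−d)/(u−d) = 0.8636; price each node as the discounted p*-expectation of its children.
Terminal values V(1,·): V(1,0)=17.0500, V(1,1)=0.0000
  t=0,j=0: stock 126.0000 → up 134.8200 (V=0.0000), down 107.1000 (V=17.0500). Price 2.2356; hedge Δ=-0.6151, bond B=79.7356.
Each (Δ,B) replicates both successor values, so the strategy is self-financing and V0 is arbitrage-free.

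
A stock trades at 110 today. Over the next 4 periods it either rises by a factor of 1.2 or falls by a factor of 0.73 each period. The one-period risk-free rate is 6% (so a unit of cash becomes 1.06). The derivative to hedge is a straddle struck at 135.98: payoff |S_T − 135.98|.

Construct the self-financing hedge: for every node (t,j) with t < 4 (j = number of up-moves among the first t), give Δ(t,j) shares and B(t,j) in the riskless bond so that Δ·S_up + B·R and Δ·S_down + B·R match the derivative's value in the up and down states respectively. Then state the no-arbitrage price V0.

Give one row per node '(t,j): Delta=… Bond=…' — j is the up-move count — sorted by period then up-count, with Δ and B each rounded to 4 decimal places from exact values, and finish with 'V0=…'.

(0,0): Delta=0.0442 Bond=30.1331
(1,0): Delta=-0.9354 Bond=110.5990
(1,1): Delta=0.2970 Bond=-1.4289
(2,0): Delta=-1.0000 Bond=121.0217
(2,1): Delta=-0.9187 Bond=115.6284
(2,2): Delta=0.6107 Bond=-51.2117
(3,0): Delta=-1.0000 Bond=128.2830
(3,1): Delta=-1.0000 Bond=128.2830
(3,2): Delta=-0.8978 Bond=120.1408
(3,3): Delta=1.0000 Bond=-128.2830
V0=34.9896

The replicating-portfolio and risk-neutral prices coincide; use p* = (1.06−0.73)/(1.2−0.73) = 0.7021 for the latter.
Terminal values V(4,·): V(4,0)=104.7419, V(4,1)=84.6298, V(4,2)=51.5686, V(4,3)=2.7784, V(4,4)=92.1160
Node (3,0) S=42.7919: V=(p*·84.6298+(1−p*)·104.7419)/1.06=85.4911; Δ=(84.6298−104.7419)/(51.3502−31.2381)=-1.0000; B=V−Δ·S=128.2830
Node (3,1) S=70.3428: V=(p*·51.5686+(1−p*)·84.6298)/1.06=57.9402; Δ=(51.5686−84.6298)/(84.4114−51.3502)=-1.0000; B=V−Δ·S=128.2830
Node (3,2) S=115.6320: V=(p*·2.7784+(1−p*)·51.5686)/1.06=16.3318; Δ=(2.7784−51.5686)/(138.7584−84.4114)=-0.8978; B=V−Δ·S=120.1408
Node (3,3) S=190.0800: V=(p*·92.1160+(1−p*)·2.7784)/1.06=61.7970; Δ=(92.1160−2.7784)/(228.0960−138.7584)=1.0000; B=V−Δ·S=-128.2830
Node (2,0) S=58.6190: V=(p*·57.9402+(1−p*)·85.4911)/1.06=62.4027; Δ=(57.9402−85.4911)/(70.3428−42.7919)=-1.0000; B=V−Δ·S=121.0217
Node (2,1) S=96.3600: V=(p*·16.3318+(1−p*)·57.9402)/1.06=27.0998; Δ=(16.3318−57.9402)/(115.6320−70.3428)=-0.9187; B=V−Δ·S=115.6284
Node (2,2) S=158.4000: V=(p*·61.7970+(1−p*)·16.3318)/1.06=45.5228; Δ=(61.7970−16.3318)/(190.0800−115.6320)=0.6107; B=V−Δ·S=-51.2117
Node (1,0) S=80.3000: V=(p*·27.0998+(1−p*)·62.4027)/1.06=35.4864; Δ=(27.0998−62.4027)/(96.3600−58.6190)=-0.9354; B=V−Δ·S=110.5990
Node (1,1) S=132.0000: V=(p*·45.5228+(1−p*)·27.0998)/1.06=37.7689; Δ=(45.5228−27.0998)/(158.4000−96.3600)=0.2970; B=V−Δ·S=-1.4289
Node (0,0) S=110.0000: V=(p*·37.7689+(1−p*)·35.4864)/1.06=34.9896; Δ=(37.7689−35.4864)/(132.0000−80.3000)=0.0442; B=V−Δ·S=30.1331
Root portfolio cost Δ·110+B reproduces V0=34.9896.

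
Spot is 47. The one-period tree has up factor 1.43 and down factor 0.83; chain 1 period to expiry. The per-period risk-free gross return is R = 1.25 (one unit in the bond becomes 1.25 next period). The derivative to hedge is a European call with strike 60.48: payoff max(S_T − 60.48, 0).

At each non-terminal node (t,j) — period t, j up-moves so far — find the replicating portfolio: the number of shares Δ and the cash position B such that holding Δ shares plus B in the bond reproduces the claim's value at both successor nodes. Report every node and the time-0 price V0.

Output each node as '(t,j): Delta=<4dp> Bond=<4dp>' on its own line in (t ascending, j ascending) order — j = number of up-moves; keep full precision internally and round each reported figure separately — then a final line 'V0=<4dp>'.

No-arbitrage ⇒ martingale measure with p* = (R−d)/(u−d) = 0.7000.
Terminal payoffs: V(1,0)=0.0000, V(1,1)=6.7300
Node (0,0) S=47.0000: V=(p*·6.7300+(1−p*)·0.0000)/1.25=3.7688; Δ=(6.7300−0.0000)/(67.2100−39.0100)=0.2387; B=V−Δ·S=-7.4479
Root portfolio cost Δ·47+B reproduces V0=3.7688.

(0,0): Delta=0.2387 Bond=-7.4479
V0=3.7688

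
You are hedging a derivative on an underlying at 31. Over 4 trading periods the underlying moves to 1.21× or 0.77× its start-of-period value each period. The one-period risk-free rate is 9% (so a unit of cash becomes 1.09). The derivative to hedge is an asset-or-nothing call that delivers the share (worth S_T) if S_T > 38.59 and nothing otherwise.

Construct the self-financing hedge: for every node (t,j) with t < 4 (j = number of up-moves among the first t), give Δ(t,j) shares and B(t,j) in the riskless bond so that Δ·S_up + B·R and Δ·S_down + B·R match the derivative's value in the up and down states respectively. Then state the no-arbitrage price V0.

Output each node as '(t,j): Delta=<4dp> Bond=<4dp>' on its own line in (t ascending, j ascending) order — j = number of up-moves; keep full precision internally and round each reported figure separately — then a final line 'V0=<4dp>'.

(0,0): Delta=1.5622 Bond=-22.6874
(1,0): Delta=1.7924 Bond=-30.2247
(1,1): Delta=1.5073 Bond=-22.6685
(2,0): Delta=0.0000 Bond=0.0000
(2,1): Delta=2.2202 Bond=-45.2992
(2,2): Delta=1.3372 Bond=-16.9872
(3,0): Delta=0.0000 Bond=0.0000
(3,1): Delta=0.0000 Bond=0.0000
(3,2): Delta=2.7500 Bond=-67.8922
(3,3): Delta=1.0000 Bond=0.0000
V0=25.7414

No-arbitrage ⇒ martingale measure with p* = (R−d)/(u−d) = 0.7273.
Terminal payoffs: V(4,0)=0.0000, V(4,1)=0.0000, V(4,2)=0.0000, V(4,3)=42.2872, V(4,4)=66.4513
  t=3,j=0: stock 14.1525 → up 17.1246 (V=0.0000), down 10.8974 (V=0.0000). Price 0.0000; hedge Δ=0.0000, bond B=0.0000.
  t=3,j=1: stock 22.2397 → up 26.9100 (V=0.0000), down 17.1246 (V=0.0000). Price 0.0000; hedge Δ=0.0000, bond B=0.0000.
  t=3,j=2: stock 34.9481 → up 42.2872 (V=42.2872), down 26.9100 (V=0.0000). Price 28.2150; hedge Δ=2.7500, bond B=-67.8922.
  t=3,j=3: stock 54.9184 → up 66.4513 (V=66.4513), down 42.2872 (V=42.2872). Price 54.9184; hedge Δ=1.0000, bond B=0.0000.
  t=2,j=0: stock 18.3799 → up 22.2397 (V=0.0000), down 14.1525 (V=0.0000). Price 0.0000; hedge Δ=0.0000, bond B=0.0000.
  t=2,j=1: stock 28.8827 → up 34.9481 (V=28.2150), down 22.2397 (V=0.0000). Price 18.8257; hedge Δ=2.2202, bond B=-45.2992.
  t=2,j=2: stock 45.3871 → up 54.9184 (V=54.9184), down 34.9481 (V=28.2150). Price 43.7024; hedge Δ=1.3372, bond B=-16.9872.
  t=1,j=0: stock 23.8700 → up 28.8827 (V=18.8257), down 18.3799 (V=0.0000). Price 12.5609; hedge Δ=1.7924, bond B=-30.2247.
  t=1,j=1: stock 37.5100 → up 45.3871 (V=43.7024), down 28.8827 (V=18.8257). Price 33.8696; hedge Δ=1.5073, bond B=-22.6685.
  t=0,j=0: stock 31.0000 → up 37.5100 (V=33.8696), down 23.8700 (V=12.5609). Price 25.7414; hedge Δ=1.5622, bond B=-22.6874.
Check: Δ(0,0)·S0 + B(0,0) = 25.7414 = V0.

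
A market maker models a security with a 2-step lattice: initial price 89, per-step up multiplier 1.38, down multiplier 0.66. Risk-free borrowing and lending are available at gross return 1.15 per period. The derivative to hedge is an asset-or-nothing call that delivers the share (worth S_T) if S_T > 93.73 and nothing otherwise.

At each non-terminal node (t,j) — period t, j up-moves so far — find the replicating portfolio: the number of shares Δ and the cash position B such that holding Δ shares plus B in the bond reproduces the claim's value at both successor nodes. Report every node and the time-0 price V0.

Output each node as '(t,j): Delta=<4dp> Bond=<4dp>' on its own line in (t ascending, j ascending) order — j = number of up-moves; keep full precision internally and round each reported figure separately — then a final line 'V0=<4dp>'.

No-arbitrage ⇒ martingale measure with p* = (R−d)/(u−d) = 0.6806.
Payoff layer (t=2): V(2,0)=0.0000, V(2,1)=0.0000, V(2,2)=169.4916
  t=1,j=0: stock 58.7400 → up 81.0612 (V=0.0000), down 38.7684 (V=0.0000). Price 0.0000; hedge Δ=0.0000, bond B=0.0000.
  t=1,j=1: stock 122.8200 → up 169.4916 (V=169.4916), down 81.0612 (V=0.0000). Price 100.3030; hedge Δ=1.9167, bond B=-135.1020.
  t=0,j=0: stock 89.0000 → up 122.8200 (V=100.3030), down 58.7400 (V=0.0000). Price 59.3581; hedge Δ=1.5653, bond B=-79.9517.
Check: Δ(0,0)·S0 + B(0,0) = 59.3581 = V0.

(0,0): Delta=1.5653 Bond=-79.9517
(1,0): Delta=0.0000 Bond=0.0000
(1,1): Delta=1.9167 Bond=-135.1020
V0=59.3581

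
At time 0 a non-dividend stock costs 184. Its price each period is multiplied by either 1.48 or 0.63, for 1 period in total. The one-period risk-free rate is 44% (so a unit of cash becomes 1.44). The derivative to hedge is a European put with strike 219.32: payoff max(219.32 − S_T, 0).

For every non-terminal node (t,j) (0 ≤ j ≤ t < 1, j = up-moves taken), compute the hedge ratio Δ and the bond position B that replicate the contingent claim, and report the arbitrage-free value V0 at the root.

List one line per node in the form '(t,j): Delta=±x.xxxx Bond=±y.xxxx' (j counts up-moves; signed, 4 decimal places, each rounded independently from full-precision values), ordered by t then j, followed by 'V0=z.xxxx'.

No-arbitrage ⇒ martingale measure with p* = (R−d)/(u−d) = 0.9529.
Payoff layer (t=1): V(1,0)=103.4000, V(1,1)=0.0000
(0,0): S=184.0000. Δ = (V_up−V_dn)/(S_up−S_dn) = (0.0000−103.4000)/(272.3200−115.9200) = -0.6611. V = [p*·0.0000 + (1−p*)·103.4000]/1.44 = 3.3791. B = V − Δ·S = 125.0261.
Check: Δ(0,0)·S0 + B(0,0) = 3.3791 = V0.

(0,0): Delta=-0.6611 Bond=125.0261
V0=3.3791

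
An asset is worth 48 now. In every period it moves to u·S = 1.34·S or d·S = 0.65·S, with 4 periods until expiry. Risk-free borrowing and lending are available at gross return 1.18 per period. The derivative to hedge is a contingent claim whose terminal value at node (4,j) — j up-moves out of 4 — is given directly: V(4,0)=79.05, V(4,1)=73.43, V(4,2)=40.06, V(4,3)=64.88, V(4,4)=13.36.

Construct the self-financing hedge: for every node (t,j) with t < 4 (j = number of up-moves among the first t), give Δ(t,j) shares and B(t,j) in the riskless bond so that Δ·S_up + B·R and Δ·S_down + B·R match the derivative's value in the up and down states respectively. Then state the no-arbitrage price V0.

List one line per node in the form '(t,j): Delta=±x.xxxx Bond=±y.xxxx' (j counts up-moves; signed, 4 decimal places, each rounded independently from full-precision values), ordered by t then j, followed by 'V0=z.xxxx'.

(0,0): Delta=-0.3191 Bond=37.2856
(1,0): Delta=0.0819 Bond=31.4855
(1,1): Delta=-0.3779 Bond=47.7740
(2,0): Delta=-1.6313 Bond=71.8952
(2,1): Delta=0.3327 Bond=26.6647
(2,2): Delta=-0.4819 Bond=65.3420
(3,0): Delta=-0.6179 Bond=71.4781
(3,1): Delta=-1.7796 Bond=88.8691
(3,2): Delta=0.6421 Bond=14.1346
(3,3): Delta=-0.6465 Bond=96.1130
V0=21.9674

No-arbitrage ⇒ martingale measure with p* = (R−d)/(u−d) = 0.7681.
Terminal payoffs: V(4,0)=79.0500, V(4,1)=73.4300, V(4,2)=40.0600, V(4,3)=64.8800, V(4,4)=13.3600
Node (3,0) S=13.1820: V=(p*·73.4300+(1−p*)·79.0500)/1.18=63.3332; Δ=(73.4300−79.0500)/(17.6639−8.5683)=-0.6179; B=V−Δ·S=71.4781
Node (3,1) S=27.1752: V=(p*·40.0600+(1−p*)·73.4300)/1.18=40.5068; Δ=(40.0600−73.4300)/(36.4148−17.6639)=-1.7796; B=V−Δ·S=88.8691
Node (3,2) S=56.0227: V=(p*·64.8800+(1−p*)·40.0600)/1.18=50.1056; Δ=(64.8800−40.0600)/(75.0704−36.4148)=0.6421; B=V−Δ·S=14.1346
Node (3,3) S=115.4930: V=(p*·13.3600+(1−p*)·64.8800)/1.18=21.4463; Δ=(13.3600−64.8800)/(154.7606−75.0704)=-0.6465; B=V−Δ·S=96.1130
Node (2,0) S=20.2800: V=(p*·40.5068+(1−p*)·63.3332)/1.18=38.8134; Δ=(40.5068−63.3332)/(27.1752−13.1820)=-1.6313; B=V−Δ·S=71.8952
Node (2,1) S=41.8080: V=(p*·50.1056+(1−p*)·40.5068)/1.18=40.5761; Δ=(50.1056−40.5068)/(56.0227−27.1752)=0.3327; B=V−Δ·S=26.6647
Node (2,2) S=86.1888: V=(p*·21.4463+(1−p*)·50.1056)/1.18=23.8067; Δ=(21.4463−50.1056)/(115.4930−56.0227)=-0.4819; B=V−Δ·S=65.3420
Node (1,0) S=31.2000: V=(p*·40.5761+(1−p*)·38.8134)/1.18=34.0401; Δ=(40.5761−38.8134)/(41.8080−20.2800)=0.0819; B=V−Δ·S=31.4855
Node (1,1) S=64.3200: V=(p*·23.8067+(1−p*)·40.5761)/1.18=23.4706; Δ=(23.8067−40.5761)/(86.1888−41.8080)=-0.3779; B=V−Δ·S=47.7740
Node (0,0) S=48.0000: V=(p*·23.4706+(1−p*)·34.0401)/1.18=21.9674; Δ=(23.4706−34.0401)/(64.3200−31.2000)=-0.3191; B=V−Δ·S=37.2856
Check: Δ(0,0)·S0 + B(0,0) = 21.9674 = V0.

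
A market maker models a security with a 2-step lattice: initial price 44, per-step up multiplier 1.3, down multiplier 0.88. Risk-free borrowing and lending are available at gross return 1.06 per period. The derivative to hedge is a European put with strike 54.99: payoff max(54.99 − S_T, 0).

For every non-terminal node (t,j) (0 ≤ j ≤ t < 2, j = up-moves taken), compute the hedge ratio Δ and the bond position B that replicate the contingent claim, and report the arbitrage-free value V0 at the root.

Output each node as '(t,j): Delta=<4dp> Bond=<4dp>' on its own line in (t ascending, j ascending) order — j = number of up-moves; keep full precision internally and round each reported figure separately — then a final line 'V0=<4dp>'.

(0,0): Delta=-0.5762 Bond=33.4608
(1,0): Delta=-1.0000 Bond=51.8774
(1,1): Delta=-0.1937 Bond=13.5898
V0=8.1073

Under the risk-neutral measure, an up-move has probability p* = (R−d)/(u−d) = 0.4286 and values discount at R = 1.06.
Terminal payoffs: V(2,0)=20.9164, V(2,1)=4.6540, V(2,2)=0.0000
  t=1,j=0: stock 38.7200 → up 50.3360 (V=4.6540), down 34.0736 (V=20.9164). Price 13.1574; hedge Δ=-1.0000, bond B=51.8774.
  t=1,j=1: stock 57.2000 → up 74.3600 (V=0.0000), down 50.3360 (V=4.6540). Price 2.5089; hedge Δ=-0.1937, bond B=13.5898.
  t=0,j=0: stock 44.0000 → up 57.2000 (V=2.5089), down 38.7200 (V=13.1574). Price 8.1073; hedge Δ=-0.5762, bond B=33.4608.
Self-financing check: at every node Δ·S+B equals the discounted successor values.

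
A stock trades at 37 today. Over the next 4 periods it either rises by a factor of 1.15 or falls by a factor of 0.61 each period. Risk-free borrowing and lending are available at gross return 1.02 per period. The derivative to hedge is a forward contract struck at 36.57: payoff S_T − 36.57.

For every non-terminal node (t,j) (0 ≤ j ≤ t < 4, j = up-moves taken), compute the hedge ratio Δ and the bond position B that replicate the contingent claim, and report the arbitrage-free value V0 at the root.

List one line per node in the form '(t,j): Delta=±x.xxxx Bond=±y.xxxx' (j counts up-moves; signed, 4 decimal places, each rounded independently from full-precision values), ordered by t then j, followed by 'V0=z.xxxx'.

(0,0): Delta=1.0000 Bond=-33.7850
(1,0): Delta=1.0000 Bond=-34.4607
(1,1): Delta=1.0000 Bond=-34.4607
(2,0): Delta=1.0000 Bond=-35.1499
(2,1): Delta=1.0000 Bond=-35.1499
(2,2): Delta=1.0000 Bond=-35.1499
(3,0): Delta=1.0000 Bond=-35.8529
(3,1): Delta=1.0000 Bond=-35.8529
(3,2): Delta=1.0000 Bond=-35.8529
(3,3): Delta=1.0000 Bond=-35.8529
V0=3.2150

No-arbitrage ⇒ martingale measure with p* = (R−d)/(u−d) = 0.7593.
Terminal values V(4,·): V(4,0)=-31.4470, V(4,1)=-26.9120, V(4,2)=-18.3622, V(4,3)=-2.2439, V(4,4)=28.1432
  t=3,j=0: stock 8.3983 → up 9.6580 (V=-26.9120), down 5.1230 (V=-31.4470). Price -27.4546; hedge Δ=1.0000, bond B=-35.8529.
  t=3,j=1: stock 15.8329 → up 18.2078 (V=-18.3622), down 9.6580 (V=-26.9120). Price -20.0201; hedge Δ=1.0000, bond B=-35.8529.
  t=3,j=2: stock 29.8488 → up 34.3261 (V=-2.2439), down 18.2078 (V=-18.3622). Price -6.0041; hedge Δ=1.0000, bond B=-35.8529.
  t=3,j=3: stock 56.2724 → up 64.7132 (V=28.1432), down 34.3261 (V=-2.2439). Price 20.4194; hedge Δ=1.0000, bond B=-35.8529.
  t=2,j=0: stock 13.7677 → up 15.8329 (V=-20.0201), down 8.3983 (V=-27.4546). Price -21.3822; hedge Δ=1.0000, bond B=-35.1499.
  t=2,j=1: stock 25.9555 → up 29.8488 (V=-6.0041), down 15.8329 (V=-20.0201). Price -9.1944; hedge Δ=1.0000, bond B=-35.1499.
  t=2,j=2: stock 48.9325 → up 56.2724 (V=20.4194), down 29.8488 (V=-6.0041). Price 13.7826; hedge Δ=1.0000, bond B=-35.1499.
  t=1,j=0: stock 22.5700 → up 25.9555 (V=-9.1944), down 13.7677 (V=-21.3822). Price -11.8907; hedge Δ=1.0000, bond B=-34.4607.
  t=1,j=1: stock 42.5500 → up 48.9325 (V=13.7826), down 25.9555 (V=-9.1944). Price 8.0893; hedge Δ=1.0000, bond B=-34.4607.
  t=0,j=0: stock 37.0000 → up 42.5500 (V=8.0893), down 22.5700 (V=-11.8907). Price 3.2150; hedge Δ=1.0000, bond B=-33.7850.
Self-financing check: at every node Δ·S+B equals the discounted successor values.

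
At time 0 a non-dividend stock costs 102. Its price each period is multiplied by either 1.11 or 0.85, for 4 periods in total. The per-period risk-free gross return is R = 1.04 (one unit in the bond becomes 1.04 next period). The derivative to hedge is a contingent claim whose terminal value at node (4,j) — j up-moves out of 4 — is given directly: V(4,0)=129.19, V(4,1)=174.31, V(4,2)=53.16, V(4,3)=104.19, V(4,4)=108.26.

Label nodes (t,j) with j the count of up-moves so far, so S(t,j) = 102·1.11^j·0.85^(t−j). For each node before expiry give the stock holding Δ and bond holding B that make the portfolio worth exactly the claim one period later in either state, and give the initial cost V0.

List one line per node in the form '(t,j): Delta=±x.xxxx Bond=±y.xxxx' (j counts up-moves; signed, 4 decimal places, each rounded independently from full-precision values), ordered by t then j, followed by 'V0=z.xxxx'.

Under the risk-neutral measure, an up-move has probability p* = (R−d)/(u−d) = 0.7308 and values discount at R = 1.04.
Terminal payoffs: V(4,0)=129.1900, V(4,1)=174.3100, V(4,2)=53.1600, V(4,3)=104.1900, V(4,4)=108.2600
Node (3,0) S=62.6407: V=(p*·174.3100+(1−p*)·129.1900)/1.04=155.9253; Δ=(174.3100−129.1900)/(69.5312−53.2446)=2.7704; B=V−Δ·S=-17.6132
Node (3,1) S=81.8015: V=(p*·53.1600+(1−p*)·174.3100)/1.04=82.4782; Δ=(53.1600−174.3100)/(90.7996−69.5312)=-5.6963; B=V−Δ·S=548.4397
Node (3,2) S=106.8231: V=(p*·104.1900+(1−p*)·53.1600)/1.04=86.9723; Δ=(104.1900−53.1600)/(118.5736−90.7996)=1.8373; B=V−Δ·S=-109.2970
Node (3,3) S=139.4984: V=(p*·108.2600+(1−p*)·104.1900)/1.04=103.0425; Δ=(108.2600−104.1900)/(154.8432−118.5736)=0.1122; B=V−Δ·S=87.3887
Node (2,0) S=73.6950: V=(p*·82.4782+(1−p*)·155.9253)/1.04=98.3196; Δ=(82.4782−155.9253)/(81.8015−62.6407)=-3.8332; B=V−Δ·S=380.8085
Node (2,1) S=96.2370: V=(p*·86.9723+(1−p*)·82.4782)/1.04=82.4638; Δ=(86.9723−82.4782)/(106.8231−81.8015)=0.1796; B=V−Δ·S=65.1788
Node (2,2) S=125.6742: V=(p*·103.0425+(1−p*)·86.9723)/1.04=94.9192; Δ=(103.0425−86.9723)/(139.4984−106.8231)=0.4918; B=V−Δ·S=33.1104
Node (1,0) S=86.7000: V=(p*·82.4638+(1−p*)·98.3196)/1.04=83.3968; Δ=(82.4638−98.3196)/(96.2370−73.6950)=-0.7034; B=V−Δ·S=144.3808
Node (1,1) S=113.2200: V=(p*·94.9192+(1−p*)·82.4638)/1.04=88.0440; Δ=(94.9192−82.4638)/(125.6742−96.2370)=0.4231; B=V−Δ·S=40.1387
Node (0,0) S=102.0000: V=(p*·88.0440+(1−p*)·83.3968)/1.04=83.4547; Δ=(88.0440−83.3968)/(113.2200−86.7000)=0.1752; B=V−Δ·S=65.5807
Self-financing check: at every node Δ·S+B equals the discounted successor values.

(0,0): Delta=0.1752 Bond=65.5807
(1,0): Delta=-0.7034 Bond=144.3808
(1,1): Delta=0.4231 Bond=40.1387
(2,0): Delta=-3.8332 Bond=380.8085
(2,1): Delta=0.1796 Bond=65.1788
(2,2): Delta=0.4918 Bond=33.1104
(3,0): Delta=2.7704 Bond=-17.6132
(3,1): Delta=-5.6963 Bond=548.4397
(3,2): Delta=1.8373 Bond=-109.2970
(3,3): Delta=0.1122 Bond=87.3887
V0=83.4547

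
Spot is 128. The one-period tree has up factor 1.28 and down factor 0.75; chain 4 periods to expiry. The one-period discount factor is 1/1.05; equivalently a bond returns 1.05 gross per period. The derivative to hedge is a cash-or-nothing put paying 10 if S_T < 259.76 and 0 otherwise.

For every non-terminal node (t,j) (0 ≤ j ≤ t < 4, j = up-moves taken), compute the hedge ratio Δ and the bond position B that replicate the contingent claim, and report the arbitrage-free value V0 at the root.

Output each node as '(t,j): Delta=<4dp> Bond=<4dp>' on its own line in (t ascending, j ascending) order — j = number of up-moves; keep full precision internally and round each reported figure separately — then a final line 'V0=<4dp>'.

Under the risk-neutral measure, an up-move has probability p* = (R−d)/(u−d) = 0.5660 and values discount at R = 1.05.
Terminal values V(4,·): V(4,0)=10.0000, V(4,1)=10.0000, V(4,2)=10.0000, V(4,3)=10.0000, V(4,4)=0.0000
Node (3,0) S=54.0000: V=(p*·10.0000+(1−p*)·10.0000)/1.05=9.5238; Δ=(10.0000−10.0000)/(69.1200−40.5000)=0.0000; B=V−Δ·S=9.5238
Node (3,1) S=92.1600: V=(p*·10.0000+(1−p*)·10.0000)/1.05=9.5238; Δ=(10.0000−10.0000)/(117.9648−69.1200)=0.0000; B=V−Δ·S=9.5238
Node (3,2) S=157.2864: V=(p*·10.0000+(1−p*)·10.0000)/1.05=9.5238; Δ=(10.0000−10.0000)/(201.3266−117.9648)=0.0000; B=V−Δ·S=9.5238
Node (3,3) S=268.4355: V=(p*·0.0000+(1−p*)·10.0000)/1.05=4.1330; Δ=(0.0000−10.0000)/(343.5974−201.3266)=-0.0703; B=V−Δ·S=23.0009
Node (2,0) S=72.0000: V=(p*·9.5238+(1−p*)·9.5238)/1.05=9.0703; Δ=(9.5238−9.5238)/(92.1600−54.0000)=0.0000; B=V−Δ·S=9.0703
Node (2,1) S=122.8800: V=(p*·9.5238+(1−p*)·9.5238)/1.05=9.0703; Δ=(9.5238−9.5238)/(157.2864−92.1600)=0.0000; B=V−Δ·S=9.0703
Node (2,2) S=209.7152: V=(p*·4.1330+(1−p*)·9.5238)/1.05=6.1642; Δ=(4.1330−9.5238)/(268.4355−157.2864)=-0.0485; B=V−Δ·S=16.3356
Node (1,0) S=96.0000: V=(p*·9.0703+(1−p*)·9.0703)/1.05=8.6384; Δ=(9.0703−9.0703)/(122.8800−72.0000)=0.0000; B=V−Δ·S=8.6384
Node (1,1) S=163.8400: V=(p*·6.1642+(1−p*)·9.0703)/1.05=7.0717; Δ=(6.1642−9.0703)/(209.7152−122.8800)=-0.0335; B=V−Δ·S=12.5550
Node (0,0) S=128.0000: V=(p*·7.0717+(1−p*)·8.6384)/1.05=7.3825; Δ=(7.0717−8.6384)/(163.8400−96.0000)=-0.0231; B=V−Δ·S=10.3384
Check: Δ(0,0)·S0 + B(0,0) = 7.3825 = V0.

(0,0): Delta=-0.0231 Bond=10.3384
(1,0): Delta=0.0000 Bond=8.6384
(1,1): Delta=-0.0335 Bond=12.5550
(2,0): Delta=0.0000 Bond=9.0703
(2,1): Delta=0.0000 Bond=9.0703
(2,2): Delta=-0.0485 Bond=16.3356
(3,0): Delta=0.0000 Bond=9.5238
(3,1): Delta=0.0000 Bond=9.5238
(3,2): Delta=0.0000 Bond=9.5238
(3,3): Delta=-0.0703 Bond=23.0009
V0=7.3825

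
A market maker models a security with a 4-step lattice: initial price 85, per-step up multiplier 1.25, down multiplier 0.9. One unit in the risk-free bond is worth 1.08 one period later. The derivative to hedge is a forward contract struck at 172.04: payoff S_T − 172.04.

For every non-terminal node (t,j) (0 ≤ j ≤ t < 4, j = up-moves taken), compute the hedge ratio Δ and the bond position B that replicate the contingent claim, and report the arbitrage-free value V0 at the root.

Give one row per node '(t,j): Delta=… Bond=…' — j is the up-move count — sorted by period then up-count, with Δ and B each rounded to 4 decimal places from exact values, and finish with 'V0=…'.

The replicating-portfolio and risk-neutral prices coincide; use p* = (1.08−0.9)/(1.25−0.9) = 0.5143 for the latter.
Terminal payoffs: V(4,0)=-116.2715, V(4,1)=-94.5837, V(4,2)=-64.4619, V(4,3)=-22.6259, V(4,4)=35.4795
  t=3,j=0: stock 61.9650 → up 77.4563 (V=-94.5837), down 55.7685 (V=-116.2715). Price -97.3313; hedge Δ=1.0000, bond B=-159.2963.
  t=3,j=1: stock 86.0625 → up 107.5781 (V=-64.4619), down 77.4562 (V=-94.5837). Price -73.2338; hedge Δ=1.0000, bond B=-159.2963.
  t=3,j=2: stock 119.5312 → up 149.4141 (V=-22.6259), down 107.5781 (V=-64.4619). Price -39.7650; hedge Δ=1.0000, bond B=-159.2963.
  t=3,j=3: stock 166.0156 → up 207.5195 (V=35.4795), down 149.4141 (V=-22.6259). Price 6.7193; hedge Δ=1.0000, bond B=-159.2963.
  t=2,j=0: stock 68.8500 → up 86.0625 (V=-73.2338), down 61.9650 (V=-97.3313). Price -78.6466; hedge Δ=1.0000, bond B=-147.4966.
  t=2,j=1: stock 95.6250 → up 119.5312 (V=-39.7650), down 86.0625 (V=-73.2338). Price -51.8716; hedge Δ=1.0000, bond B=-147.4966.
  t=2,j=2: stock 132.8125 → up 166.0156 (V=6.7193), down 119.5312 (V=-39.7650). Price -14.6841; hedge Δ=1.0000, bond B=-147.4966.
  t=1,j=0: stock 76.5000 → up 95.6250 (V=-51.8716), down 68.8500 (V=-78.6466). Price -60.0709; hedge Δ=1.0000, bond B=-136.5709.
  t=1,j=1: stock 106.2500 → up 132.8125 (V=-14.6841), down 95.6250 (V=-51.8716). Price -30.3209; hedge Δ=1.0000, bond B=-136.5709.
  t=0,j=0: stock 85.0000 → up 106.2500 (V=-30.3209), down 76.5000 (V=-60.0709). Price -41.4545; hedge Δ=1.0000, bond B=-126.4545.
Root portfolio cost Δ·85+B reproduces V0=-41.4545.

(0,0): Delta=1.0000 Bond=-126.4545
(1,0): Delta=1.0000 Bond=-136.5709
(1,1): Delta=1.0000 Bond=-136.5709
(2,0): Delta=1.0000 Bond=-147.4966
(2,1): Delta=1.0000 Bond=-147.4966
(2,2): Delta=1.0000 Bond=-147.4966
(3,0): Delta=1.0000 Bond=-159.2963
(3,1): Delta=1.0000 Bond=-159.2963
(3,2): Delta=1.0000 Bond=-159.2963
(3,3): Delta=1.0000 Bond=-159.2963
V0=-41.4545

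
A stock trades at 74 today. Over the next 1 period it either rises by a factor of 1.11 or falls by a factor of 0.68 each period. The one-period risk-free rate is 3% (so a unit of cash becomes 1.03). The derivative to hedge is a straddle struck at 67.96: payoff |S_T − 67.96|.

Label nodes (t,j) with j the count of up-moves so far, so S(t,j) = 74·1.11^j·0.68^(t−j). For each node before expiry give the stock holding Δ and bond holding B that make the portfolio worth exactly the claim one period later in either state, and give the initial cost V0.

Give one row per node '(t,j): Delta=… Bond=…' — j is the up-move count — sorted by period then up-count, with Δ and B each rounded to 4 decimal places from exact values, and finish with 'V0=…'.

(0,0): Delta=-0.1087 Bond=22.4385
V0=14.3920

Under the risk-neutral measure, an up-move has probability p* = (R−d)/(u−d) = 0.8140 and values discount at R = 1.03.
Payoff layer (t=1): V(1,0)=17.6400, V(1,1)=14.1800
  t=0,j=0: stock 74.0000 → up 82.1400 (V=14.1800), down 50.3200 (V=17.6400). Price 14.3920; hedge Δ=-0.1087, bond B=22.4385.
Check: Δ(0,0)·S0 + B(0,0) = 14.3920 = V0.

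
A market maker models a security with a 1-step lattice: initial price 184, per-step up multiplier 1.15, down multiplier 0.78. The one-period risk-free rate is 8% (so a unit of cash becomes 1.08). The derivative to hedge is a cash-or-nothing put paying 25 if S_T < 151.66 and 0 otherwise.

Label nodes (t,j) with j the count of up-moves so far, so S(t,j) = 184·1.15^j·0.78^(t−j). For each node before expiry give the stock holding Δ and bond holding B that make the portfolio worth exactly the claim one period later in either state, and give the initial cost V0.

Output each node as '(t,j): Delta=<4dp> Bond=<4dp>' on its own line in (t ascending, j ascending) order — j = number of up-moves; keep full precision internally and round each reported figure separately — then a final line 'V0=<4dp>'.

No-arbitrage ⇒ martingale measure with p* = (R−d)/(u−d) = 0.8108.
Terminal payoffs: V(1,0)=25.0000, V(1,1)=0.0000
Node (0,0) S=184.0000: V=(p*·0.0000+(1−p*)·25.0000)/1.08=4.3794; Δ=(0.0000−25.0000)/(211.6000−143.5200)=-0.3672; B=V−Δ·S=71.9469
The time-0 hedge costs 4.3794, which is the no-arbitrage price.

(0,0): Delta=-0.3672 Bond=71.9469
V0=4.3794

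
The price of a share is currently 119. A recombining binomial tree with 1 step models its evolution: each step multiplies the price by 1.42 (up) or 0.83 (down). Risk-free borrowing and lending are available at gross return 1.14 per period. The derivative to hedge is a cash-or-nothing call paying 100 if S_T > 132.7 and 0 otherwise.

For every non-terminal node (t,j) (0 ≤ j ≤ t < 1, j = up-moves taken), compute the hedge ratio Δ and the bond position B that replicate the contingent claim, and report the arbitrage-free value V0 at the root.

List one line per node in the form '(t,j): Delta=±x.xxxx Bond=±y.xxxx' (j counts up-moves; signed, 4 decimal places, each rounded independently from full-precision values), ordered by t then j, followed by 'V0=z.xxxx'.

(0,0): Delta=1.4243 Bond=-123.4017
V0=46.0898

Risk-neutral probability p* = (R−d)/(u−d) = (1.14−0.83)/(1.42−0.83) = 0.5254.
Terminal values V(1,·): V(1,0)=0.0000, V(1,1)=100.0000
  t=0,j=0: stock 119.0000 → up 168.9800 (V=100.0000), down 98.7700 (V=0.0000). Price 46.0898; hedge Δ=1.4243, bond B=-123.4017.
Each (Δ,B) replicates both successor values, so the strategy is self-financing and V0 is arbitrage-free.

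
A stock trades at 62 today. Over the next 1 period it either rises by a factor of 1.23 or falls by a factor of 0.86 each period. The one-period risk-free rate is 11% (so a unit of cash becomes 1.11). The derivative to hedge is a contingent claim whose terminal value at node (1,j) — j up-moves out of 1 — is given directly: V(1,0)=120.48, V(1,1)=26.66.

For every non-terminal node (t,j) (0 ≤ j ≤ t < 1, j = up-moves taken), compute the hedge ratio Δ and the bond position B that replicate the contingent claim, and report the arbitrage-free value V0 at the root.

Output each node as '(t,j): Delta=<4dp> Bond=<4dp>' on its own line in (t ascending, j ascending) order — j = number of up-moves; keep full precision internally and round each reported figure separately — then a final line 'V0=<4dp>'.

Since d<R<u, set p* = (R−d)/(u−d) = 0.6757; price each node as the discounted p*-expectation of its children.
Terminal payoffs: V(1,0)=120.4800, V(1,1)=26.6600
Node (0,0) S=62.0000: V=(p*·26.6600+(1−p*)·120.4800)/1.11=51.4307; Δ=(26.6600−120.4800)/(76.2600−53.3200)=-4.0898; B=V−Δ·S=304.9983
Self-financing check: at every node Δ·S+B equals the discounted successor values.

(0,0): Delta=-4.0898 Bond=304.9983
V0=51.4307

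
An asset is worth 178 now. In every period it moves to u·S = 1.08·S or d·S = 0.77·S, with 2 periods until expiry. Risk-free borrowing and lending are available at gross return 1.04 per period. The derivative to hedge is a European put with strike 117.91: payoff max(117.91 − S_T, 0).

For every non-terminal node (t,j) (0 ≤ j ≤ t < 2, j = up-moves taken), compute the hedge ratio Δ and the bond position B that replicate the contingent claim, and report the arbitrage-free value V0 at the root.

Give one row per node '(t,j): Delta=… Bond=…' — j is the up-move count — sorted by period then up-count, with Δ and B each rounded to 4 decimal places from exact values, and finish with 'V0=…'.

(0,0): Delta=-0.0278 Bond=5.1428
(1,0): Delta=-0.2912 Bond=41.4507
(1,1): Delta=0.0000 Bond=0.0000
V0=0.1905

The replicating-portfolio and risk-neutral prices coincide; use p* = (1.04−0.77)/(1.08−0.77) = 0.8710 for the latter.
Payoff layer (t=2): V(2,0)=12.3738, V(2,1)=0.0000, V(2,2)=0.0000
  t=1,j=0: stock 137.0600 → up 148.0248 (V=0.0000), down 105.5362 (V=12.3738). Price 1.5352; hedge Δ=-0.2912, bond B=41.4507.
  t=1,j=1: stock 192.2400 → up 207.6192 (V=0.0000), down 148.0248 (V=0.0000). Price 0.0000; hedge Δ=0.0000, bond B=0.0000.
  t=0,j=0: stock 178.0000 → up 192.2400 (V=0.0000), down 137.0600 (V=1.5352). Price 0.1905; hedge Δ=-0.0278, bond B=5.1428.
Each (Δ,B) replicates both successor values, so the strategy is self-financing and V0 is arbitrage-free.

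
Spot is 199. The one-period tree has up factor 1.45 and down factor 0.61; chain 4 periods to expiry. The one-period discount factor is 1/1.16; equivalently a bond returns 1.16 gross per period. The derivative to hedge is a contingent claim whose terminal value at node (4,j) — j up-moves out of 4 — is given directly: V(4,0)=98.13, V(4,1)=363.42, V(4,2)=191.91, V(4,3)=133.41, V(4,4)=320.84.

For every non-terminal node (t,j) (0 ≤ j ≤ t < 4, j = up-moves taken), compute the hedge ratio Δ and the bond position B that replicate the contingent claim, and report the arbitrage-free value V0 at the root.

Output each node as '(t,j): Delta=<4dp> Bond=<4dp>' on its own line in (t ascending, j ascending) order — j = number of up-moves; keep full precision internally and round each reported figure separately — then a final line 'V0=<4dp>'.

No-arbitrage ⇒ martingale measure with p* = (R−d)/(u−d) = 0.6548.
Payoff layer (t=4): V(4,0)=98.1300, V(4,1)=363.4200, V(4,2)=191.9100, V(4,3)=133.4100, V(4,4)=320.8400
  t=3,j=0: stock 45.1692 → up 65.4954 (V=363.4200), down 27.5532 (V=98.1300). Price 234.3377; hedge Δ=6.9920, bond B=-81.4837.
  t=3,j=1: stock 107.3695 → up 155.6857 (V=191.9100), down 65.4954 (V=363.4200). Price 216.4843; hedge Δ=-1.9016, bond B=420.6629.
  t=3,j=2: stock 255.2225 → up 370.0726 (V=133.4100), down 155.6857 (V=191.9100). Price 132.4193; hedge Δ=-0.2729, bond B=202.0622.
  t=3,j=3: stock 606.6764 → up 879.6807 (V=320.8400), down 370.0726 (V=133.4100). Price 220.8035; hedge Δ=0.3678, bond B=-2.3275.
  t=2,j=0: stock 74.0479 → up 107.3695 (V=216.4843), down 45.1692 (V=234.3377). Price 191.9379; hedge Δ=-0.2870, bond B=213.1920.
  t=2,j=1: stock 176.0155 → up 255.2225 (V=132.4193), down 107.3695 (V=216.4843). Price 139.1739; hedge Δ=-0.5686, bond B=239.2513.
  t=2,j=2: stock 418.3975 → up 606.6764 (V=220.8035), down 255.2225 (V=132.4193). Price 164.0430; hedge Δ=0.2515, bond B=58.8238.
  t=1,j=0: stock 121.3900 → up 176.0155 (V=139.1739), down 74.0479 (V=191.9379). Price 135.6811; hedge Δ=-0.5175, bond B=198.4954.
  t=1,j=1: stock 288.5500 → up 418.3975 (V=164.0430), down 176.0155 (V=139.1739). Price 134.0149; hedge Δ=0.1026, bond B=104.4088.
  t=0,j=0: stock 199.0000 → up 288.5500 (V=134.0149), down 121.3900 (V=135.6811). Price 116.0260; hedge Δ=-0.0100, bond B=118.0096.
Root portfolio cost Δ·199+B reproduces V0=116.0260.

(0,0): Delta=-0.0100 Bond=118.0096
(1,0): Delta=-0.5175 Bond=198.4954
(1,1): Delta=0.1026 Bond=104.4088
(2,0): Delta=-0.2870 Bond=213.1920
(2,1): Delta=-0.5686 Bond=239.2513
(2,2): Delta=0.2515 Bond=58.8238
(3,0): Delta=6.9920 Bond=-81.4837
(3,1): Delta=-1.9016 Bond=420.6629
(3,2): Delta=-0.2729 Bond=202.0622
(3,3): Delta=0.3678 Bond=-2.3275
V0=116.0260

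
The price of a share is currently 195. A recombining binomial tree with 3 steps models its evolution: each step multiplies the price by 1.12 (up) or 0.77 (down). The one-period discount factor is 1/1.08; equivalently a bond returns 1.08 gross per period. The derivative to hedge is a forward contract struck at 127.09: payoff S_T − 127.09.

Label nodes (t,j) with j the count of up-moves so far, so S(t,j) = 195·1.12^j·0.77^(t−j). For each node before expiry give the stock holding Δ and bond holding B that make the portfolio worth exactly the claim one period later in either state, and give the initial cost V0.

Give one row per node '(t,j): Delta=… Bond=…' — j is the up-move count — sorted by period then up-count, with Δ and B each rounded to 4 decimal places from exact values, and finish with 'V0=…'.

(0,0): Delta=1.0000 Bond=-100.8881
(1,0): Delta=1.0000 Bond=-108.9592
(1,1): Delta=1.0000 Bond=-108.9592
(2,0): Delta=1.0000 Bond=-117.6759
(2,1): Delta=1.0000 Bond=-117.6759
(2,2): Delta=1.0000 Bond=-117.6759
V0=94.1119

Risk-neutral probability p* = (R−d)/(u−d) = (1.08−0.77)/(1.12−0.77) = 0.8857.
At expiry t=3: V(3,0)=-38.0661, V(3,1)=2.3994, V(3,2)=61.2582, V(3,3)=146.8710
Node (2,0) S=115.6155: V=(p*·2.3994+(1−p*)·-38.0661)/1.08=-2.0604; Δ=(2.3994−-38.0661)/(129.4894−89.0239)=1.0000; B=V−Δ·S=-117.6759
Node (2,1) S=168.1680: V=(p*·61.2582+(1−p*)·2.3994)/1.08=50.4921; Δ=(61.2582−2.3994)/(188.3482−129.4894)=1.0000; B=V−Δ·S=-117.6759
Node (2,2) S=244.6080: V=(p*·146.8710+(1−p*)·61.2582)/1.08=126.9321; Δ=(146.8710−61.2582)/(273.9610−188.3482)=1.0000; B=V−Δ·S=-117.6759
Node (1,0) S=150.1500: V=(p*·50.4921+(1−p*)·-2.0604)/1.08=41.1908; Δ=(50.4921−-2.0604)/(168.1680−115.6155)=1.0000; B=V−Δ·S=-108.9592
Node (1,1) S=218.4000: V=(p*·126.9321+(1−p*)·50.4921)/1.08=109.4408; Δ=(126.9321−50.4921)/(244.6080−168.1680)=1.0000; B=V−Δ·S=-108.9592
Node (0,0) S=195.0000: V=(p*·109.4408+(1−p*)·41.1908)/1.08=94.1119; Δ=(109.4408−41.1908)/(218.4000−150.1500)=1.0000; B=V−Δ·S=-100.8881
Self-financing check: at every node Δ·S+B equals the discounted successor values.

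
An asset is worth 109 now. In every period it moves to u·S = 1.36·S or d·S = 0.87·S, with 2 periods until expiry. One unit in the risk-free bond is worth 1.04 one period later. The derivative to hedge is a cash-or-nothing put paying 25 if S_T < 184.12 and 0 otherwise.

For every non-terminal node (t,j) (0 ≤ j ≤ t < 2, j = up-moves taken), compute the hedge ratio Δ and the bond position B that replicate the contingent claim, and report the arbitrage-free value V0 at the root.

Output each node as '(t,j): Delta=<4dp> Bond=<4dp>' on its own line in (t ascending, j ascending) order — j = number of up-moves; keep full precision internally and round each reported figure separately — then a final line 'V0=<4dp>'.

Risk-neutral probability p* = (R−d)/(u−d) = (1.04−0.87)/(1.36−0.87) = 0.3469.
Terminal values V(2,·): V(2,0)=25.0000, V(2,1)=25.0000, V(2,2)=0.0000
  t=1,j=0: stock 94.8300 → up 128.9688 (V=25.0000), down 82.5021 (V=25.0000). Price 24.0385; hedge Δ=0.0000, bond B=24.0385.
  t=1,j=1: stock 148.2400 → up 201.6064 (V=0.0000), down 128.9688 (V=25.0000). Price 15.6986; hedge Δ=-0.3442, bond B=66.7190.
  t=0,j=0: stock 109.0000 → up 148.2400 (V=15.6986), down 94.8300 (V=24.0385). Price 20.3318; hedge Δ=-0.1561, bond B=37.3519.
Self-financing check: at every node Δ·S+B equals the discounted successor values.

(0,0): Delta=-0.1561 Bond=37.3519
(1,0): Delta=0.0000 Bond=24.0385
(1,1): Delta=-0.3442 Bond=66.7190
V0=20.3318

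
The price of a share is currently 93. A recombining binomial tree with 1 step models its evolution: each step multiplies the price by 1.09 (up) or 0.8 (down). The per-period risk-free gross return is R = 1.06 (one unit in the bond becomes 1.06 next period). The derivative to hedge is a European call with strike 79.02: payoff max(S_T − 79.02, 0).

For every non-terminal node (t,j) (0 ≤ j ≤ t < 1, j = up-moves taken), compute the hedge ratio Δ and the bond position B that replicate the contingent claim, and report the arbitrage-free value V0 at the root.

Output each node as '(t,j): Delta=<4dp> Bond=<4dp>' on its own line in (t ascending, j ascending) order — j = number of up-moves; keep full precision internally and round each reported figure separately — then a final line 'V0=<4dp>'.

No-arbitrage ⇒ martingale measure with p* = (R−d)/(u−d) = 0.8966.
Payoff layer (t=1): V(1,0)=0.0000, V(1,1)=22.3500
(0,0): S=93.0000. Δ = (V_up−V_dn)/(S_up−S_dn) = (22.3500−0.0000)/(101.3700−74.4000) = 0.8287. V = [p*·22.3500 + (1−p*)·0.0000]/1.06 = 18.9037. B = V − Δ·S = -58.1653.
Check: Δ(0,0)·S0 + B(0,0) = 18.9037 = V0.

(0,0): Delta=0.8287 Bond=-58.1653
V0=18.9037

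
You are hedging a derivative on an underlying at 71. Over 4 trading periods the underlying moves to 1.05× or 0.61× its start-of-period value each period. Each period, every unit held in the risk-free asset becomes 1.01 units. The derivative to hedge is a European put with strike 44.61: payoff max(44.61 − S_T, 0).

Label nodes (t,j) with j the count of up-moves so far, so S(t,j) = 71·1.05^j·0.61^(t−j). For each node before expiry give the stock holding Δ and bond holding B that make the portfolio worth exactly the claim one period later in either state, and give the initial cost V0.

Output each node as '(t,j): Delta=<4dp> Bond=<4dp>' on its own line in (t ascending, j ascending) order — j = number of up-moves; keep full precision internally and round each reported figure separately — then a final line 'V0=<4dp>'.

(0,0): Delta=-0.1171 Bond=9.0014
(1,0): Delta=-0.7650 Bond=37.1520
(1,1): Delta=-0.0795 Bond=6.2853
(2,0): Delta=-1.0000 Bond=43.7310
(2,1): Delta=-0.7514 Bond=36.9027
(2,2): Delta=-0.0405 Bond=3.2927
(3,0): Delta=-1.0000 Bond=44.1683
(3,1): Delta=-1.0000 Bond=44.1683
(3,2): Delta=-0.7369 Bond=36.5821
(3,3): Delta=0.0000 Bond=0.0000
V0=0.6847

Since d<R<u, set p* = (R−d)/(u−d) = 0.9091; price each node as the discounted p*-expectation of its children.
Payoff layer (t=4): V(4,0)=34.7795, V(4,1)=27.6886, V(4,2)=15.4829, V(4,3)=0.0000, V(4,4)=0.0000
  t=3,j=0: stock 16.1157 → up 16.9214 (V=27.6886), down 9.8305 (V=34.7795). Price 28.0527; hedge Δ=-1.0000, bond B=44.1683.
  t=3,j=1: stock 27.7401 → up 29.1271 (V=15.4829), down 16.9214 (V=27.6886). Price 16.4283; hedge Δ=-1.0000, bond B=44.1683.
  t=3,j=2: stock 47.7493 → up 50.1367 (V=0.0000), down 29.1271 (V=15.4829). Price 1.3936; hedge Δ=-0.7369, bond B=36.5821.
  t=3,j=3: stock 82.1914 → up 86.3009 (V=0.0000), down 50.1367 (V=0.0000). Price 0.0000; hedge Δ=0.0000, bond B=0.0000.
  t=2,j=0: stock 26.4191 → up 27.7401 (V=16.4283), down 16.1157 (V=28.0527). Price 17.3119; hedge Δ=-1.0000, bond B=43.7310.
  t=2,j=1: stock 45.4755 → up 47.7493 (V=1.3936), down 27.7401 (V=16.4283). Price 2.7331; hedge Δ=-0.7514, bond B=36.9027.
  t=2,j=2: stock 78.2775 → up 82.1914 (V=0.0000), down 47.7493 (V=1.3936). Price 0.1254; hedge Δ=-0.0405, bond B=3.2927.
  t=1,j=0: stock 43.3100 → up 45.4755 (V=2.7331), down 26.4191 (V=17.3119). Price 4.0182; hedge Δ=-0.7650, bond B=37.1520.
  t=1,j=1: stock 74.5500 → up 78.2775 (V=0.1254), down 45.4755 (V=2.7331). Price 0.3589; hedge Δ=-0.0795, bond B=6.2853.
  t=0,j=0: stock 71.0000 → up 74.5500 (V=0.3589), down 43.3100 (V=4.0182). Price 0.6847; hedge Δ=-0.1171, bond B=9.0014.
The time-0 hedge costs 0.6847, which is the no-arbitrage price.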